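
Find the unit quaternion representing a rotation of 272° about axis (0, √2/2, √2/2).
-0.7193 + 0.4912j + 0.4912k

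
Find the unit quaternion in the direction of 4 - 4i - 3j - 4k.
0.5298 - 0.5298i - 0.3974j - 0.5298k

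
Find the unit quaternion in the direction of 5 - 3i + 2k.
0.8111 - 0.4867i + 0.3244k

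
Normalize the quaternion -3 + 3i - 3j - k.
-0.5669 + 0.5669i - 0.5669j - 0.189k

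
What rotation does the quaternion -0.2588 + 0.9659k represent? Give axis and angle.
axis = (0, 0, 1), θ = 7π/6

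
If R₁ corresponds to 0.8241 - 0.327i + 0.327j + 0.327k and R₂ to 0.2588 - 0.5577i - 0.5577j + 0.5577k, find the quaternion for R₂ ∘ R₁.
0.0309 - 0.909i - 0.375j + 0.1795k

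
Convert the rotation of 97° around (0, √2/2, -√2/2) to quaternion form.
0.6626 + 0.5296j - 0.5296k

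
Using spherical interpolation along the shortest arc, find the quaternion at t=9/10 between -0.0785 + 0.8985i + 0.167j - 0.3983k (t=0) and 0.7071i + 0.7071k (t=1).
-0.0101 + 0.7856i + 0.0215j + 0.6183k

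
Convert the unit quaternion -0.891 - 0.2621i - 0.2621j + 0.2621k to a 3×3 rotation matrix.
[[0.7252, 0.6045, 0.3297], [-0.3297, 0.7252, -0.6045], [-0.6045, 0.3297, 0.7252]]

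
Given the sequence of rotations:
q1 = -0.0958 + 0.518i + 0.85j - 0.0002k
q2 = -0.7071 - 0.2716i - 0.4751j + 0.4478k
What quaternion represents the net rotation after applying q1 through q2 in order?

q2 · q1 = 0.6124 - 0.7208i - 0.3236j - 0.0275k
0.6124 - 0.7208i - 0.3236j - 0.0275k


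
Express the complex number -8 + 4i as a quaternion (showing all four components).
-8 + 4i + 0j + 0k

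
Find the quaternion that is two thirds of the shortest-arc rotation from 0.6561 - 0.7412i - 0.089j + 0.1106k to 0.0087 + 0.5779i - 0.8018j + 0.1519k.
0.2707 - 0.7617i + 0.5843j - 0.0711k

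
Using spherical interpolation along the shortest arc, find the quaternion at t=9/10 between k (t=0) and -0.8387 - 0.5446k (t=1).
0.7805 + 0.6252k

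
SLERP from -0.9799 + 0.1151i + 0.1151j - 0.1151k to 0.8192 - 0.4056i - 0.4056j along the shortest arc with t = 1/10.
-0.9728 + 0.1463i + 0.1463j - 0.1043k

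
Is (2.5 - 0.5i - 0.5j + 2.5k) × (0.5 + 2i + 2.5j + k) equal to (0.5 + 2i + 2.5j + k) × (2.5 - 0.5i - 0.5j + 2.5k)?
No: pq = 1 - 2i + 11.5j + 3.5k ≠ 1 + 11.5i + 0.5j + 4k = qp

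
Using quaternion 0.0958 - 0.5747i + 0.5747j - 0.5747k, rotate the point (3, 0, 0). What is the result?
(-0.963, -2.312, 1.651)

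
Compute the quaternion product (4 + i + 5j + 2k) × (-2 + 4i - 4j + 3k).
2 + 37i - 21j - 16k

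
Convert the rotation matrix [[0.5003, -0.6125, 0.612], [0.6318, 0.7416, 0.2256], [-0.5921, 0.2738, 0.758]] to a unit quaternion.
0.866 + 0.0139i + 0.3476j + 0.3592k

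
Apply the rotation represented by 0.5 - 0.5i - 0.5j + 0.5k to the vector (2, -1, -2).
(2, 2, 1)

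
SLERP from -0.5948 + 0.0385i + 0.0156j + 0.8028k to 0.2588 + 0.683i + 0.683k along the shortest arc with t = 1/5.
-0.453 + 0.2032i + 0.0136j + 0.8679k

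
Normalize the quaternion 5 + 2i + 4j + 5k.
0.5976 + 0.239i + 0.4781j + 0.5976k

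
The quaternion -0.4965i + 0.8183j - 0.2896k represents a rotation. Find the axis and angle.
axis = (-0.4965, 0.8183, -0.2896), θ = π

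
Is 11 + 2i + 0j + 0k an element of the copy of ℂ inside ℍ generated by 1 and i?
Yes. The quaternion 11 + 2i has j- and k-coefficients y = z = 0, so it lies in the complex subalgebra spanned by 1 and i.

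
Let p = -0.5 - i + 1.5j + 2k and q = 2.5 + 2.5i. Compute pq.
1.25 - 3.75i + 8.75j + 1.25k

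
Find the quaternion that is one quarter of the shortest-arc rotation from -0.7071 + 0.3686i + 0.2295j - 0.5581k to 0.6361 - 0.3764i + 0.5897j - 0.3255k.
-0.8172 + 0.4408i + 0.0019j - 0.3713k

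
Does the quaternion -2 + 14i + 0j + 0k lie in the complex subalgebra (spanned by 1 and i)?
Yes. The quaternion -2 + 14i has j- and k-coefficients y = z = 0, so it lies in the complex subalgebra spanned by 1 and i.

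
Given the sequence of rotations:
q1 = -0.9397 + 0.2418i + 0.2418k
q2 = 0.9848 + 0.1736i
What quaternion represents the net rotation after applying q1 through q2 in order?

q2 · q1 = -0.9674 + 0.075i - 0.042j + 0.2381k
-0.9674 + 0.075i - 0.042j + 0.2381k


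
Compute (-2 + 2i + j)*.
-2 - 2i - j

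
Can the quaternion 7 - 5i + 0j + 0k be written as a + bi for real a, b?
Yes. The quaternion 7 - 5i has j- and k-coefficients y = z = 0, so it lies in the complex subalgebra spanned by 1 and i.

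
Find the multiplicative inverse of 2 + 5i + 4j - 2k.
0.0408 - 0.102i - 0.0816j + 0.0408k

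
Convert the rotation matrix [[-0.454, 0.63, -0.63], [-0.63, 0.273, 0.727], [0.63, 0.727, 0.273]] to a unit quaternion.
0.5225 - 0.6029j - 0.6029k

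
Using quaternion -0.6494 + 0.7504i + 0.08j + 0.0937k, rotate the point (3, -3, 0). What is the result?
(2.184, 0.426, 3.612)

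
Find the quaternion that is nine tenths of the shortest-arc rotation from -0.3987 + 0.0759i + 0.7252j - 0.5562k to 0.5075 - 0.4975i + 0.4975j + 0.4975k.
-0.548 + 0.4923i - 0.378j - 0.5608k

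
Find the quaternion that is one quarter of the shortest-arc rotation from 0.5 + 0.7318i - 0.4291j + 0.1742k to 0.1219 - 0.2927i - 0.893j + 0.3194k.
0.4677 + 0.5298i - 0.6604j + 0.2539k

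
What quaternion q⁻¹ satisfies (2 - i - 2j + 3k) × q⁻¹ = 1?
0.1111 + 0.0556i + 0.1111j - 0.1667k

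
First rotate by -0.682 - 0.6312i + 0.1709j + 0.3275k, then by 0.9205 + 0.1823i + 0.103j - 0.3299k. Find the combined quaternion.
-0.4223 - 0.6152i + 0.2356j + 0.6226k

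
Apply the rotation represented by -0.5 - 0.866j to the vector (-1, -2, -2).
(-1.232, -2, 1.866)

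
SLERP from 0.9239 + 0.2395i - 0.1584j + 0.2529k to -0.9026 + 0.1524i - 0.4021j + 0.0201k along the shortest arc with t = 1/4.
0.9703 + 0.1458i - 0.0139j + 0.1925k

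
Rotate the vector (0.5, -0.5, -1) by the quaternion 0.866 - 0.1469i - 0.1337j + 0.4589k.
(1.016, 0.017, -0.684)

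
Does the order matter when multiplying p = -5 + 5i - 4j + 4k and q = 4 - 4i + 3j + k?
Yes: pq = 8 + 24i - 52j + 10k ≠ 8 + 56i - 10j + 12k = qp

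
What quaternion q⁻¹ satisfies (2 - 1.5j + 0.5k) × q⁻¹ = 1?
0.3077 + 0.2308j - 0.0769k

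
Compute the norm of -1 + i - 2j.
√6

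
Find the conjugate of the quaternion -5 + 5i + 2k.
-5 - 5i - 2k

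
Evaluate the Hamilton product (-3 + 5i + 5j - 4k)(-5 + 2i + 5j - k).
-24 - 16i - 43j + 38k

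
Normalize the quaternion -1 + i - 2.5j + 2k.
-0.2857 + 0.2857i - 0.7143j + 0.5714k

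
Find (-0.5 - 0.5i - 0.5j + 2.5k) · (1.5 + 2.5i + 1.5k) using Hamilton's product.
-3.25 - 2.75i + 6.25j + 4.25k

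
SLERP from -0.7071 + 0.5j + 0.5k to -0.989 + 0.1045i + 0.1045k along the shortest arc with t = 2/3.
-0.9476 + 0.0732i + 0.1803j + 0.2534k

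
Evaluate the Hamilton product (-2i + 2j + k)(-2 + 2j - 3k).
-1 - 4i - 10j - 6k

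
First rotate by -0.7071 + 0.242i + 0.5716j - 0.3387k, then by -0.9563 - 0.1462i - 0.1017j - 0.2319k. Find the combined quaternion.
0.6912 + 0.039i - 0.5803j + 0.4289k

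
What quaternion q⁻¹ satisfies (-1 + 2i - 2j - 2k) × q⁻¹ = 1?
-0.0769 - 0.1538i + 0.1538j + 0.1538k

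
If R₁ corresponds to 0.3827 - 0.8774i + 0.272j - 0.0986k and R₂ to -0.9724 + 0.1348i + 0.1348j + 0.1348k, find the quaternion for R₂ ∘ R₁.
-0.2772 + 0.8548i - 0.3179j + 0.3024k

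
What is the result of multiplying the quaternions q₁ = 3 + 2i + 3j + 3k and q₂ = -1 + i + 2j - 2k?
-5 - 11i + 10j - 8k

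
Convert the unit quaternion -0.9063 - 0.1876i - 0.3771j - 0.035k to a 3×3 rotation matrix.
[[0.7131, 0.078, 0.6967], [0.2049, 0.9272, -0.3136], [-0.6704, 0.3664, 0.6452]]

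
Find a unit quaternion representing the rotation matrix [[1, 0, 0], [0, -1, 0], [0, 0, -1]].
i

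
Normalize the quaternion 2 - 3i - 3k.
0.4264 - 0.6396i - 0.6396k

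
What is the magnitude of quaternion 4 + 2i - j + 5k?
√46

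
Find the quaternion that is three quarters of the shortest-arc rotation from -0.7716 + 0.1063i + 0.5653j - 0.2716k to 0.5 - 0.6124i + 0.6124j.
-0.7259 + 0.5869i - 0.3449j - 0.0979k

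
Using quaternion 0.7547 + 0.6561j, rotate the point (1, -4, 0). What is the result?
(0.139, -4, -0.99)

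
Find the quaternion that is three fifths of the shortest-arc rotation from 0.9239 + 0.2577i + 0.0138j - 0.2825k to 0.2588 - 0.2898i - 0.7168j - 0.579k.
0.6519 - 0.0779i - 0.5074j - 0.5581k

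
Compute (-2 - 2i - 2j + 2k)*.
-2 + 2i + 2j - 2k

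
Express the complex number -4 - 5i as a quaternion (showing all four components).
-4 - 5i + 0j + 0k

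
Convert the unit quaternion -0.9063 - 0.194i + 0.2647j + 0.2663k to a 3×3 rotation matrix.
[[0.718, 0.38, -0.5831], [-0.5854, 0.7829, -0.2107], [0.3765, 0.4926, 0.7846]]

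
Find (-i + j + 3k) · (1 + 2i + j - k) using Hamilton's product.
4 - 5i + 6j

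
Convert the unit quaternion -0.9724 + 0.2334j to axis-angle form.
axis = (0, 1, 0), θ = 333°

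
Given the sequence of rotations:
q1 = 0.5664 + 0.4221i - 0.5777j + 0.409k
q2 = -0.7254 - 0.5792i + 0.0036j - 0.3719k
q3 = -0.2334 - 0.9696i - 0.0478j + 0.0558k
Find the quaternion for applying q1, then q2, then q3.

q2 · q1 = -0.0122 - 0.8476i + 0.501j - 0.1742k
q3 · q2 · q1 = -0.7853 + 0.19i - 0.3326j - 0.4863k
-0.7853 + 0.19i - 0.3326j - 0.4863k


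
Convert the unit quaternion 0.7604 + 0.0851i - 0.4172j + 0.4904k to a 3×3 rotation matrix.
[[0.1709, -0.8168, -0.551], [0.6748, 0.5045, -0.5386], [0.7179, -0.2798, 0.6374]]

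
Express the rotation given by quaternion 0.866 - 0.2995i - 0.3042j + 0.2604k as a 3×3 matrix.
[[0.6793, -0.2688, -0.6829], [0.6332, 0.685, 0.3603], [0.3709, -0.6772, 0.6355]]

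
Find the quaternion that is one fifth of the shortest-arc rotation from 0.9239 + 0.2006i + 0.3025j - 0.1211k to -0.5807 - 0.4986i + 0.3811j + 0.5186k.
0.9169 + 0.2855i + 0.1677j - 0.2228k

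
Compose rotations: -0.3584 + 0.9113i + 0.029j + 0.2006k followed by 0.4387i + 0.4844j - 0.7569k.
-0.262 - 0.0381i - 0.9514j - 0.1574k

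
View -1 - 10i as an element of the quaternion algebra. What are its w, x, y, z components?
-1 - 10i + 0j + 0k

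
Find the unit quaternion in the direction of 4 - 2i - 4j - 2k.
0.6325 - 0.3162i - 0.6325j - 0.3162k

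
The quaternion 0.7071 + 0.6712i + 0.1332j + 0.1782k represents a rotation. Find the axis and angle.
axis = (0.9492, 0.1884, 0.252), θ = π/2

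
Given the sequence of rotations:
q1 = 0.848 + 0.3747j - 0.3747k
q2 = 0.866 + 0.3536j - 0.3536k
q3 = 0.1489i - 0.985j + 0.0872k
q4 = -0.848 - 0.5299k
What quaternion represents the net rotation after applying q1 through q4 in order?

q2 · q1 = 0.4694 + 0.6243j - 0.6243k
q3 · q2 · q1 = 0.6694 + 0.6304i - 0.3694j + 0.1339k
q4 · q3 · q2 · q1 = -0.4967 - 0.7303i - 0.0208j - 0.4683k
-0.4967 - 0.7303i - 0.0208j - 0.4683k


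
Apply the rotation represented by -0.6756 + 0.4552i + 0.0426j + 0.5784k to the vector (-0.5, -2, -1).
(-2.273, -0.126, 0.258)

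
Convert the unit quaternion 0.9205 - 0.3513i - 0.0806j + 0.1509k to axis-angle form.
axis = (-0.8991, -0.2063, 0.3862), θ = 46°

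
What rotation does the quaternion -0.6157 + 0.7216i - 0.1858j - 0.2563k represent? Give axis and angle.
axis = (0.9158, -0.2358, -0.3253), θ = 256°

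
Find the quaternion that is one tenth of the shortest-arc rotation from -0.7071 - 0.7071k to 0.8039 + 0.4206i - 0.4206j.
-0.7509 - 0.0493i + 0.0493j - 0.6567k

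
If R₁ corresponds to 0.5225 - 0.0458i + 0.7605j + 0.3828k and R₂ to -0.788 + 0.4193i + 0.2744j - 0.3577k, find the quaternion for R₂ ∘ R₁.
-0.4643 + 0.6322i - 0.6j - 0.1571k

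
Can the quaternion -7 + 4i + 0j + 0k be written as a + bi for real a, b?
Yes. The quaternion -7 + 4i has j- and k-coefficients y = z = 0, so it lies in the complex subalgebra spanned by 1 and i.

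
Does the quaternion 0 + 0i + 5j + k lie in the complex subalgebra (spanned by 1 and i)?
No. The quaternion 5j + k has j-coefficient y = 5 and k-coefficient z = 1, not both zero, so it does not lie in the complex subalgebra spanned by 1 and i.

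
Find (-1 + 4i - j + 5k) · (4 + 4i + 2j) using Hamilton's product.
-18 + 2i + 14j + 32k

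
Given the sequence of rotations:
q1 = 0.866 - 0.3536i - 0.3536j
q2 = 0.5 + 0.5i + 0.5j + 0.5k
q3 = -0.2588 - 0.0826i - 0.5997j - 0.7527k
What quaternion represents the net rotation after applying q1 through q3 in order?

q2 · q1 = 0.7866 + 0.433i + 0.0794j + 0.433k
q3 · q2 · q1 = 0.2057 - 0.3769i - 0.7824j - 0.451k
0.2057 - 0.3769i - 0.7824j - 0.451k


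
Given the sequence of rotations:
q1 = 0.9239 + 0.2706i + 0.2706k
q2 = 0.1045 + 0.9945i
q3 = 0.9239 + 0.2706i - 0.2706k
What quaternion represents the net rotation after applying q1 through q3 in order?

q2 · q1 = -0.1726 + 0.9471i - 0.2691j + 0.0283k
q3 · q2 · q1 = -0.4081 + 0.7555i - 0.5126j
-0.4081 + 0.7555i - 0.5126j


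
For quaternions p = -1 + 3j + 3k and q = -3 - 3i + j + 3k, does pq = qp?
No: pq = -9 + 9i - 19j - 3k ≠ -9 - 3i - j - 21k = qp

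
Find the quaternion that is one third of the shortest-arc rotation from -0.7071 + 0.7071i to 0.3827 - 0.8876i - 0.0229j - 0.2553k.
-0.6122 + 0.7858i + 0.0079j + 0.0878k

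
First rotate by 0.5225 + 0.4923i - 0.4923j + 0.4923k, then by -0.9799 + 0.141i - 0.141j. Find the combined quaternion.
-0.6508 - 0.4781i + 0.3393j - 0.4824k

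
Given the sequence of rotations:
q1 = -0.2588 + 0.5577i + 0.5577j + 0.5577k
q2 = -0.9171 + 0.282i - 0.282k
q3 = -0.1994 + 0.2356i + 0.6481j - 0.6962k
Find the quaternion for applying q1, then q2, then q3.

q2 · q1 = 0.2373 - 0.4272i - 0.826j - 0.2812k
q3 · q2 · q1 = 0.3929 - 0.6162i + 0.6822j - 0.0269k
0.3929 - 0.6162i + 0.6822j - 0.0269k


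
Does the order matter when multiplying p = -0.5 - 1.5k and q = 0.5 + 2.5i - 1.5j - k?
Yes: pq = -1.75 - 3.5i - 3j - 0.25k ≠ -1.75 + i + 4.5j - 0.25k = qp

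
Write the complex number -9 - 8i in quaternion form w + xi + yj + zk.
-9 - 8i + 0j + 0k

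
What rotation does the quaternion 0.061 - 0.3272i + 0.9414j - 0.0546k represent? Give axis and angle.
axis = (-0.3278, 0.9432, -0.0547), θ = 173°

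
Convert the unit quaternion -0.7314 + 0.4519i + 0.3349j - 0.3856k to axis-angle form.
axis = (0.6627, 0.4911, -0.5654), θ = 274°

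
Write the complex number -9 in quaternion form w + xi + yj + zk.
-9 + 0i + 0j + 0k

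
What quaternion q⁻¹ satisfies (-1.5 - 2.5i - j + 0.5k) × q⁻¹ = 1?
-0.1538 + 0.2564i + 0.1026j - 0.0513k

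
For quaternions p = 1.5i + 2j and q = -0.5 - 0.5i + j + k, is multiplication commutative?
No: pq = -1.25 + 1.25i - 2.5j + 2.5k ≠ -1.25 - 2.75i + 0.5j - 2.5k = qp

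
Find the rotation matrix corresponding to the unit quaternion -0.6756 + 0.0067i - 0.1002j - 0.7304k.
[[-0.087, -0.9883, 0.1256], [0.9856, -0.0671, 0.1554], [-0.1452, 0.1373, 0.9798]]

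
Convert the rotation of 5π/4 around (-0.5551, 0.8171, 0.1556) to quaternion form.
-0.3827 - 0.5128i + 0.7549j + 0.1438k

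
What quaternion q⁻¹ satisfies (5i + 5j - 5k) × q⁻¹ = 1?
-0.0667i - 0.0667j + 0.0667k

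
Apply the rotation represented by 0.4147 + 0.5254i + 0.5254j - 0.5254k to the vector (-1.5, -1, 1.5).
(-1.006, -1.552, 1.442)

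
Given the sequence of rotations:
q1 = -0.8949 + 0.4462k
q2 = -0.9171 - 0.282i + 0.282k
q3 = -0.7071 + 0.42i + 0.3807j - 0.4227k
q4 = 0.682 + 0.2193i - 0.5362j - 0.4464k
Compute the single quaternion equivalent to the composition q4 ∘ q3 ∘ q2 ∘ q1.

q2 · q1 = 0.6949 + 0.2524i + 0.1258j - 0.6616k
q3 · q2 · q1 = -0.9249 - 0.0853i + 0.3468j + 0.1308k
q4 · q3 · q2 · q1 = -0.3677 - 0.1763i + 0.7418j + 0.5324k
-0.3677 - 0.1763i + 0.7418j + 0.5324k


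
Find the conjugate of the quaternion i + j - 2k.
-i - j + 2k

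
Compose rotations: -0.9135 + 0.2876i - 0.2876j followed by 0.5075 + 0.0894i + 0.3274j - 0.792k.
-0.3952 - 0.1635i - 0.6728j + 0.6036k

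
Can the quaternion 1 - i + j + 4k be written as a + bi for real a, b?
No. The quaternion 1 - i + j + 4k has j-coefficient y = 1 and k-coefficient z = 4, not both zero, so it does not lie in the complex subalgebra spanned by 1 and i.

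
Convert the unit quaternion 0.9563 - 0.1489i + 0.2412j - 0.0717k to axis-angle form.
axis = (-0.5093, 0.8249, -0.2452), θ = 34°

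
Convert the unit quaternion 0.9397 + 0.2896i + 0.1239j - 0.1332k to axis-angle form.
axis = (0.8468, 0.3623, -0.3895), θ = 40°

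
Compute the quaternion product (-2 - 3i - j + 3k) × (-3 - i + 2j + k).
2 + 4i - j - 18k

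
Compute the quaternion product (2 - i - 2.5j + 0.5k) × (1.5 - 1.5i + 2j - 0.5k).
6.75 - 4.25i - j - 6k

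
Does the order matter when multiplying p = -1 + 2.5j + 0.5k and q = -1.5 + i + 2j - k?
Yes: pq = -3 - 4.5i - 5.25j - 2.25k ≠ -3 + 2.5i - 6.25j + 2.75k = qp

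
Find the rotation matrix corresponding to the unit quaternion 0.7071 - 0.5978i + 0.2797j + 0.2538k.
[[0.7147, -0.6933, 0.0921], [0.0245, 0.1564, 0.9874], [-0.699, -0.7034, 0.1288]]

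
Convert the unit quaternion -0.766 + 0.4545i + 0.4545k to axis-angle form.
axis = (√2/2, 0, √2/2), θ = 280°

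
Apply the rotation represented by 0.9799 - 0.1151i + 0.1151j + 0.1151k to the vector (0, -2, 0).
(0.504, -1.894, 0.398)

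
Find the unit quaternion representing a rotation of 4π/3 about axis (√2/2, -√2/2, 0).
-0.5 + 0.6124i - 0.6124j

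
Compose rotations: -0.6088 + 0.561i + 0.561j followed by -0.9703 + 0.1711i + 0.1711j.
0.3987 - 0.6485i - 0.6485j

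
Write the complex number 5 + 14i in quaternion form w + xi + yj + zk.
5 + 14i + 0j + 0k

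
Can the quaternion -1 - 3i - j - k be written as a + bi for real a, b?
No. The quaternion -1 - 3i - j - k has j-coefficient y = -1 and k-coefficient z = -1, not both zero, so it does not lie in the complex subalgebra spanned by 1 and i.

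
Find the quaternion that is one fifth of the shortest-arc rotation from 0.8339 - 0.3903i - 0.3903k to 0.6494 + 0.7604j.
0.864 - 0.3327i + 0.1794j - 0.3327k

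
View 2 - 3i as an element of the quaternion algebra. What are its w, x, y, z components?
2 - 3i + 0j + 0k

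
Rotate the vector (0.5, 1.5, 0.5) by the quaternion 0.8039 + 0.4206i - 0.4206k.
(1.161, -0.238, 1.161)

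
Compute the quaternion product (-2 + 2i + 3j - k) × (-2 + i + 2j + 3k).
-1 + 5i - 17j - 3k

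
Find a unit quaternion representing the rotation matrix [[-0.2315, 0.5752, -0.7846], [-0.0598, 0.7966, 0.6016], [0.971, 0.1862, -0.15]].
0.5948 - 0.1746i - 0.7379j - 0.2669k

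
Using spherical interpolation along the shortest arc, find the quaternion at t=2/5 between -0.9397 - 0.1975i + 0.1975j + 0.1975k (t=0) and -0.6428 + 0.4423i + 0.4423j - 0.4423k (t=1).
-0.9348 + 0.073i + 0.3399j - 0.073k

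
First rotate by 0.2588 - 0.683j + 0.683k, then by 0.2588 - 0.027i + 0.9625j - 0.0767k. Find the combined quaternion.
0.7768 + 0.598i + 0.0908j + 0.1754k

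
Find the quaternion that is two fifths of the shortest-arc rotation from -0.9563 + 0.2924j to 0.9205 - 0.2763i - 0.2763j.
-0.9509 + 0.1117i + 0.2887j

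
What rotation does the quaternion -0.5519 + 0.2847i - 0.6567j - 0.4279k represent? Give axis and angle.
axis = (0.3414, -0.7875, -0.5131), θ = 247°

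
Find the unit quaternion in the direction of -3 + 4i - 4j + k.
-0.4629 + 0.6172i - 0.6172j + 0.1543k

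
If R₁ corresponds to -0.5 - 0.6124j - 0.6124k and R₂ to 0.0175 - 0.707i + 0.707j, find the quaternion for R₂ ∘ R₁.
0.4242 - 0.0795i - 0.7972j + 0.4222k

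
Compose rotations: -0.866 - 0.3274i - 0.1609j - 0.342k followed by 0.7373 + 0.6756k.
-0.4074 - 0.1327i - 0.3398j - 0.8372k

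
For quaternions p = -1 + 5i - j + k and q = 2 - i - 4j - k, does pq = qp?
No: pq = 16i + 6j - 18k ≠ 6i - 2j + 24k = qp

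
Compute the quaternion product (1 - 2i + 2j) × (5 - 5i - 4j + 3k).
3 - 9i + 12j + 21k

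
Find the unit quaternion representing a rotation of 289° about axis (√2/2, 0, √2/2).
-0.8141 + 0.4106i + 0.4106k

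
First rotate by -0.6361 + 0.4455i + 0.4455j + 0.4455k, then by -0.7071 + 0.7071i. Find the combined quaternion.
0.1348 - 0.7648i - 0.63j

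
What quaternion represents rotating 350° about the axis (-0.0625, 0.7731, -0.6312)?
-0.9962 - 0.0054i + 0.0674j - 0.055k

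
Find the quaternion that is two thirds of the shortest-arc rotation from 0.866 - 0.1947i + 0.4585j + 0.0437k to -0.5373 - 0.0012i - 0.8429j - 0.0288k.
0.6705 - 0.0671i + 0.738j + 0.035k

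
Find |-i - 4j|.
√17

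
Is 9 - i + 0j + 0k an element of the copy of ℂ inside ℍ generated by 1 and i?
Yes. The quaternion 9 - i has j- and k-coefficients y = z = 0, so it lies in the complex subalgebra spanned by 1 and i.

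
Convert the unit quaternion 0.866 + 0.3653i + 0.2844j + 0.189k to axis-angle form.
axis = (0.7305, 0.5687, 0.378), θ = π/3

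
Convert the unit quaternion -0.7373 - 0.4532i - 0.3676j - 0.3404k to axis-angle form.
axis = (-0.6708, -0.5441, -0.5039), θ = 275°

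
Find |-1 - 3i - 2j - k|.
√15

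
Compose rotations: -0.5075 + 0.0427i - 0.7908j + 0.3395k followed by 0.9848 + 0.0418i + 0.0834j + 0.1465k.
-0.4854 + 0.165i - 0.829j + 0.2234k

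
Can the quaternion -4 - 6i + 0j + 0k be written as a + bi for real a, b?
Yes. The quaternion -4 - 6i has j- and k-coefficients y = z = 0, so it lies in the complex subalgebra spanned by 1 and i.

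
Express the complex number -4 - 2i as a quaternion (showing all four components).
-4 - 2i + 0j + 0k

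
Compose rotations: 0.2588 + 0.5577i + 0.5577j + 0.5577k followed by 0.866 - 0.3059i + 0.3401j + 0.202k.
0.0924 + 0.4808i + 0.8542j + 0.175k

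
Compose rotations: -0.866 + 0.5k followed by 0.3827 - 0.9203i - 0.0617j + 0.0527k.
-0.3578 + 0.7661i + 0.5136j + 0.1457k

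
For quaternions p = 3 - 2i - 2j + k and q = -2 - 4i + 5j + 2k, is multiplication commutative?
No: pq = -6 - 17i + 19j - 14k ≠ -6 + i + 19j + 22k = qp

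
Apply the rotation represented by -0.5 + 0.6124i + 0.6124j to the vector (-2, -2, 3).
(-3.837, -0.163, -1.5)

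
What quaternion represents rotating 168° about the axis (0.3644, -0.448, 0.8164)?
0.1045 + 0.3624i - 0.4455j + 0.8119k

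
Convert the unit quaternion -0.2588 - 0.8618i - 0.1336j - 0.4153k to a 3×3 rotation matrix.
[[0.6194, 0.0153, 0.785], [0.4452, -0.8303, -0.3351], [0.6467, 0.557, -0.5211]]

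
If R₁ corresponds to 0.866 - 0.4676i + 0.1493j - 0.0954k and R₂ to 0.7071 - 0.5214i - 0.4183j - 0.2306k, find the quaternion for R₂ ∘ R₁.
0.409 - 0.7078i - 0.1986j - 0.5406k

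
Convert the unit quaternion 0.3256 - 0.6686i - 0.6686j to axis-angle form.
axis = (-√2/2, -√2/2, 0), θ = 142°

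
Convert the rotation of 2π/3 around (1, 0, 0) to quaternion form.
0.5 + 0.866i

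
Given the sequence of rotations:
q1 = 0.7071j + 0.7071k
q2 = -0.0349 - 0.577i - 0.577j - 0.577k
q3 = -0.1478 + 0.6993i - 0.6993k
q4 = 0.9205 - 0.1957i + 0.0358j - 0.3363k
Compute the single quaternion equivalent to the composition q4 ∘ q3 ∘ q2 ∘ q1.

q2 · q1 = 0.816 + 0.3833j - 0.4327k
q3 · q2 · q1 = -0.4232 + 0.8387i + 0.2459j - 0.2386k
q4 · q3 · q2 · q1 = -0.3145 + 0.929i - 0.1175j - 0.1555k
-0.3145 + 0.929i - 0.1175j - 0.1555k


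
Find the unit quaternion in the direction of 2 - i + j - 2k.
0.6325 - 0.3162i + 0.3162j - 0.6325k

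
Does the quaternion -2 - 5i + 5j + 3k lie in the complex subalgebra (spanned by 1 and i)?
No. The quaternion -2 - 5i + 5j + 3k has j-coefficient y = 5 and k-coefficient z = 3, not both zero, so it does not lie in the complex subalgebra spanned by 1 and i.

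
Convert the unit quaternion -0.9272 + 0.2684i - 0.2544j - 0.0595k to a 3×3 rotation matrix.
[[0.8635, -0.2469, 0.4398], [-0.0262, 0.8488, 0.528], [-0.5037, -0.4674, 0.7265]]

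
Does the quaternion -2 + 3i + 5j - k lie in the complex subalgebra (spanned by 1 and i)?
No. The quaternion -2 + 3i + 5j - k has j-coefficient y = 5 and k-coefficient z = -1, not both zero, so it does not lie in the complex subalgebra spanned by 1 and i.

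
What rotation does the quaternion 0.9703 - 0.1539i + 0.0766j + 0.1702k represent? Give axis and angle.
axis = (-0.6362, 0.3166, 0.7036), θ = 28°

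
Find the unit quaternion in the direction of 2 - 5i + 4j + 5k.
0.239 - 0.5976i + 0.4781j + 0.5976k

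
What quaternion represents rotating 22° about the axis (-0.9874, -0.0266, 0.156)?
0.9816 - 0.1884i - 0.0051j + 0.0298k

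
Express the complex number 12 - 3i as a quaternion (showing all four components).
12 - 3i + 0j + 0k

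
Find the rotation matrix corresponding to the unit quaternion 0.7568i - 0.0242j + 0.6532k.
[[0.1455, -0.0366, 0.9887], [-0.0366, -0.9988, -0.0316], [0.9887, -0.0316, -0.1467]]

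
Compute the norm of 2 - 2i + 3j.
√17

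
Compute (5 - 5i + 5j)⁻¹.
0.0667 + 0.0667i - 0.0667j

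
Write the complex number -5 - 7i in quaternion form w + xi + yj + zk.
-5 - 7i + 0j + 0k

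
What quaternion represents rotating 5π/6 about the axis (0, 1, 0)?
0.2588 + 0.9659j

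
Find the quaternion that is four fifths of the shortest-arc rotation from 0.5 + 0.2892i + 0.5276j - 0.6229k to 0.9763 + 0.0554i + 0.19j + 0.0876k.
0.9486 + 0.1152i + 0.2858j - 0.0719k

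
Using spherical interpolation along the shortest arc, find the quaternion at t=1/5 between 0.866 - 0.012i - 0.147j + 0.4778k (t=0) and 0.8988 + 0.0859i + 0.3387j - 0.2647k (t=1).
0.9383 + 0.0097i - 0.0461j + 0.3425k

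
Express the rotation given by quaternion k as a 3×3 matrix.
[[-1, 0, 0], [0, -1, 0], [0, 0, 1]]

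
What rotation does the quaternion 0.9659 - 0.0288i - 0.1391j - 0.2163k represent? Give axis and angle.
axis = (-0.1113, -0.5375, -0.8359), θ = π/6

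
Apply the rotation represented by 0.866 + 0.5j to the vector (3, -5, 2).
(3.232, -5, -1.598)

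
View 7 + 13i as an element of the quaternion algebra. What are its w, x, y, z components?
7 + 13i + 0j + 0k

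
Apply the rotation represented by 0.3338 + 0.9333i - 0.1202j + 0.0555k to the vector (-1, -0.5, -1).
(-0.858, 1.198, 0.282)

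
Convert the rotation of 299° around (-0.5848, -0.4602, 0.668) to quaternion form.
-0.8616 - 0.2968i - 0.2336j + 0.339k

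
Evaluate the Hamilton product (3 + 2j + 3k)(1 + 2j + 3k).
-10 + 8j + 12k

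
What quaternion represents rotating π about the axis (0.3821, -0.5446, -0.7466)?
0.3821i - 0.5446j - 0.7466k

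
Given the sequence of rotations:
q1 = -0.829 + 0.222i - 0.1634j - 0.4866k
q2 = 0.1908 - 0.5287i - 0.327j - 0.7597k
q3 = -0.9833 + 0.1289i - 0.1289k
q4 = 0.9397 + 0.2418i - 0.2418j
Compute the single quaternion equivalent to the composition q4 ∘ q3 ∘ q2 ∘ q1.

q2 · q1 = -0.4639 + 0.5156i - 0.186j + 0.6959k
q3 · q2 · q1 = 0.4794 - 0.5908i + 0.0267j - 0.6485k
q4 · q3 · q2 · q1 = 0.5998 - 0.2824i + 0.066j - 0.7458k
0.5998 - 0.2824i + 0.066j - 0.7458k


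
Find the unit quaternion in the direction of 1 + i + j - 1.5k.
0.4364 + 0.4364i + 0.4364j - 0.6547k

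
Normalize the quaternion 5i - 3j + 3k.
0.7625i - 0.4575j + 0.4575k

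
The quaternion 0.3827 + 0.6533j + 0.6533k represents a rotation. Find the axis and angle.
axis = (0, √2/2, √2/2), θ = 3π/4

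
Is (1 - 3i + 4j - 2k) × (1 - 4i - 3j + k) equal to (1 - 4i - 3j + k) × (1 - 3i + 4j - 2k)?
No: pq = 3 - 9i + 12j + 24k ≠ 3 - 5i - 10j - 26k = qp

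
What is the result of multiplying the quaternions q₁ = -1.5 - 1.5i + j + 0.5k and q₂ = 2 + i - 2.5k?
-0.25 - 7i - 1.25j + 3.75k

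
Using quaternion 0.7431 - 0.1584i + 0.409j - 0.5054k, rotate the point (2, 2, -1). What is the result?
(0.784, -0.705, -2.808)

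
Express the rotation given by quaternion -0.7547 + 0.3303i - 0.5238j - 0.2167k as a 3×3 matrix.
[[0.3573, -0.6731, 0.6475], [-0.0189, 0.6879, 0.7256], [-0.9338, -0.2715, 0.2331]]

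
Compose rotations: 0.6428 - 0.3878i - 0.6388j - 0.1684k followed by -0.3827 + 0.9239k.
-0.0904 + 0.7386i - 0.1138j + 0.6583k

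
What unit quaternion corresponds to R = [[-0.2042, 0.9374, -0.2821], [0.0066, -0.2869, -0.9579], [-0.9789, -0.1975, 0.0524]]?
-0.3746 - 0.5075i - 0.465j + 0.6212k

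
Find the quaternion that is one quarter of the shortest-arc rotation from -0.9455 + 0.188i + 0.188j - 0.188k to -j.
-0.8284 + 0.1647i + 0.5094j - 0.1647k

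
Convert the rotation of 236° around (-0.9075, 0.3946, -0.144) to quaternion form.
-0.4695 - 0.8013i + 0.3484j - 0.1271k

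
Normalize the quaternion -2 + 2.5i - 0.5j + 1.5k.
-0.5601 + 0.7001i - 0.14j + 0.4201k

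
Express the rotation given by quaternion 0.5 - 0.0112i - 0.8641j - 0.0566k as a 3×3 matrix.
[[-0.4997, 0.076, -0.8628], [-0.0372, 0.9933, 0.109], [0.8654, 0.0866, -0.4936]]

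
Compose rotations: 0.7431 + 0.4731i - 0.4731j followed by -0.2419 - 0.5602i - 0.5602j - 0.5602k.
-0.1798 - 0.7958i - 0.5669j + 0.1138k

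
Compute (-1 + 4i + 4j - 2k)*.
-1 - 4i - 4j + 2k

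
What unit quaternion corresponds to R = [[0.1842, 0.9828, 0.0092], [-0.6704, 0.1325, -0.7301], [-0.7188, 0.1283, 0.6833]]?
0.7071 + 0.3035i + 0.2574j - 0.5845k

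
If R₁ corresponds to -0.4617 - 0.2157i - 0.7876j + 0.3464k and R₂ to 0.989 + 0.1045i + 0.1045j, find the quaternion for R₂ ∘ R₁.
-0.3518 - 0.2254i - 0.8634j + 0.2828k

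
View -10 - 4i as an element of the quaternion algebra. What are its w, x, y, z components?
-10 - 4i + 0j + 0k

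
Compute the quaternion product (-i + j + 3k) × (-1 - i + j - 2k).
4 - 4i - 6j - 3k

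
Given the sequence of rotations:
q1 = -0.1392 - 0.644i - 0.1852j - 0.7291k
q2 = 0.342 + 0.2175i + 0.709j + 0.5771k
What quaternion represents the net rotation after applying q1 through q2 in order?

q2 · q1 = 0.6445 - 0.6606i - 0.3751j + 0.0866k
0.6445 - 0.6606i - 0.3751j + 0.0866k


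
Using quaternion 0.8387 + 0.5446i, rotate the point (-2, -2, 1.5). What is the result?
(-2, -2.184, -1.217)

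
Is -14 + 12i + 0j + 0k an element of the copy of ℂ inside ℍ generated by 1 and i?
Yes. The quaternion -14 + 12i has j- and k-coefficients y = z = 0, so it lies in the complex subalgebra spanned by 1 and i.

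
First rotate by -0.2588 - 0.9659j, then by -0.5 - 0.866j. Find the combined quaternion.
-0.7071 + 0.7071j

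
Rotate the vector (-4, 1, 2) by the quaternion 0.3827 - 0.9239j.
(1.414, 1, -4.243)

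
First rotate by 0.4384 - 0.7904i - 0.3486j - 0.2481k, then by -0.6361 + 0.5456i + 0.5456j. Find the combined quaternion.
0.3426 + 0.6066i + 0.5963j + 0.3989k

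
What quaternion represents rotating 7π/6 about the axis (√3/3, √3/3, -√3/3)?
-0.2588 + 0.5577i + 0.5577j - 0.5577k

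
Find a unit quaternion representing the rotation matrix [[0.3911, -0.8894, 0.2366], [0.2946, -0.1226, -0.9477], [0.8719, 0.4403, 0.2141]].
0.6088 + 0.57i - 0.2609j + 0.4862k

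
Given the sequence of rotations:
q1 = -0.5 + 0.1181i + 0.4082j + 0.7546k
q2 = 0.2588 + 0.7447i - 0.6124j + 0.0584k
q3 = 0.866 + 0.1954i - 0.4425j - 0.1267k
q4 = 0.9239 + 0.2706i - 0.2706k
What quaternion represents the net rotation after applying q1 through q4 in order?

q2 · q1 = -0.0114 - 0.8277i - 0.1432j + 0.5424k
q3 · q2 · q1 = 0.1572 - 0.9772i - 0.1201j + 0.0769k
q4 · q3 · q2 · q1 = 0.4305 - 0.8928i + 0.1327j - 0.004k
0.4305 - 0.8928i + 0.1327j - 0.004k


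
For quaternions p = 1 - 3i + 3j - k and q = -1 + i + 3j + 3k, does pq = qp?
No: pq = -4 + 16i + 8j - 8k ≠ -4 - 8i - 8j + 16k = qp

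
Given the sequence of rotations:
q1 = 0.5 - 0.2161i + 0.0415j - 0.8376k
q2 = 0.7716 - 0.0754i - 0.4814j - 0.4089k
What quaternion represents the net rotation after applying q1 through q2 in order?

q2 · q1 = 0.047 + 0.2157i - 0.1835j - 0.9579k
0.047 + 0.2157i - 0.1835j - 0.9579k


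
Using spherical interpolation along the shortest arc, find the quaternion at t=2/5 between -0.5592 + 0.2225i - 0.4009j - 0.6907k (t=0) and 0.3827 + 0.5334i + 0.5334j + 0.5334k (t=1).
-0.5306 - 0.0915i - 0.4947j - 0.6822k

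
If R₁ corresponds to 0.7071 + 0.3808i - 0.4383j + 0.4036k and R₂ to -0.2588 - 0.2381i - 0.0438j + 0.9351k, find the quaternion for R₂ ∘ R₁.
-0.4889 + 0.1253i + 0.5346j + 0.6778k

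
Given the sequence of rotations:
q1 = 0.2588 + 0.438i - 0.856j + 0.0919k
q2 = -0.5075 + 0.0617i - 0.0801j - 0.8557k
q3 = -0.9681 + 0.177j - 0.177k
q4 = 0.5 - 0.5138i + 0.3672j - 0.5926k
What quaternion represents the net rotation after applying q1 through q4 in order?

q2 · q1 = -0.1483 - 0.9462i + 0.0332j - 0.2858k
q3 · q2 · q1 = 0.0871 + 0.8713i + 0.1091j + 0.4704k
q4 · q3 · q2 · q1 = 0.7299 + 0.6283i - 0.1881j - 0.1924k
0.7299 + 0.6283i - 0.1881j - 0.1924k


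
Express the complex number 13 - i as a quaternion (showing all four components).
13 - i + 0j + 0k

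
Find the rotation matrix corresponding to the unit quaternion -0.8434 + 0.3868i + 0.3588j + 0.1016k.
[[0.7219, 0.4489, -0.5266], [0.1062, 0.6801, 0.7254], [0.6838, -0.5795, 0.4433]]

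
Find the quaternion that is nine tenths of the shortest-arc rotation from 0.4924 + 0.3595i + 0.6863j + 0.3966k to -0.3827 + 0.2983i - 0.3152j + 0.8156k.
-0.3008 + 0.3489i - 0.2046j + 0.8637k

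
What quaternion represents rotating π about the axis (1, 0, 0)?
i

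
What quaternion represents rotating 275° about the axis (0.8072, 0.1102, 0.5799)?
-0.7373 + 0.5453i + 0.0745j + 0.3918k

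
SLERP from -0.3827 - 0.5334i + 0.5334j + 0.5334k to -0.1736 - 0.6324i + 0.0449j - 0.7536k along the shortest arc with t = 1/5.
-0.4144 - 0.6963i + 0.5176j + 0.2747k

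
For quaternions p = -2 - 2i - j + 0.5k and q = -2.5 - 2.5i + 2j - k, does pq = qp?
No: pq = 2.5 + 10i - 4.75j - 5.75k ≠ 2.5 + 10i + 1.75j + 7.25k = qp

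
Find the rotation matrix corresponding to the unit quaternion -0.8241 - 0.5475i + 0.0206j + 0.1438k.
[[0.9578, 0.2145, -0.1914], [-0.2596, 0.3591, -0.8965], [-0.1235, 0.9083, 0.3996]]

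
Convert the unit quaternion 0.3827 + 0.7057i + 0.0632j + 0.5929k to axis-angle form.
axis = (0.7639, 0.0684, 0.6418), θ = 3π/4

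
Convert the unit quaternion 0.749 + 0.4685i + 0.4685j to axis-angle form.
axis = (√2/2, √2/2, 0), θ = 83°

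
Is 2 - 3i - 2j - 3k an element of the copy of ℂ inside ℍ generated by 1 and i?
No. The quaternion 2 - 3i - 2j - 3k has j-coefficient y = -2 and k-coefficient z = -3, not both zero, so it does not lie in the complex subalgebra spanned by 1 and i.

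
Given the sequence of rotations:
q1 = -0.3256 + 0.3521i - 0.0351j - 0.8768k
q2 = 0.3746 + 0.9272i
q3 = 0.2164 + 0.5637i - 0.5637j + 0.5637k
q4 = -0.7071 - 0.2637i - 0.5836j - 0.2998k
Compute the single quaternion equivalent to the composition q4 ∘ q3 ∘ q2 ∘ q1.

q2 · q1 = -0.4484 - 0.17i + 0.7998j - 0.361k
q3 · q2 · q1 = 0.6531 - 0.5369i + 0.5335j + 0.0241k
q4 · q3 · q2 · q1 = -0.2848 + 0.3533i - 0.5911j - 0.6669k
-0.2848 + 0.3533i - 0.5911j - 0.6669k


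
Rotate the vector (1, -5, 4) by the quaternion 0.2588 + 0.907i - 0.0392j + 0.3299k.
(4.301, 2.433, -4.193)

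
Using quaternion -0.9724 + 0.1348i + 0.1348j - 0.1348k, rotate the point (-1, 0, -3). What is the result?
(-0.032, -0.976, -3.008)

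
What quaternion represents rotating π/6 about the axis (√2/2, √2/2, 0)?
0.9659 + 0.183i + 0.183j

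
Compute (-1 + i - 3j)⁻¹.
-0.0909 - 0.0909i + 0.2727j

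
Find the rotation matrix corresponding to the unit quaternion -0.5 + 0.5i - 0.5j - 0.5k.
[[0, -1, 0], [0, 0, 1], [-1, 0, 0]]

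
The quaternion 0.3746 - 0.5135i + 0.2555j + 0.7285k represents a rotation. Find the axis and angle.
axis = (-0.5538, 0.2756, 0.7857), θ = 136°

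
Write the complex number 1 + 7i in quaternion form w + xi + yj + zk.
1 + 7i + 0j + 0k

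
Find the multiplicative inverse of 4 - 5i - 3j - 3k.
0.0678 + 0.0847i + 0.0508j + 0.0508k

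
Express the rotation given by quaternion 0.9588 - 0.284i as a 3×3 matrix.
[[1, 0, 0], [0, 0.8387, 0.5446], [0, -0.5446, 0.8387]]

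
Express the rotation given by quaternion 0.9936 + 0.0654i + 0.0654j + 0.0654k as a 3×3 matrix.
[[0.9829, -0.1214, 0.1385], [0.1385, 0.9829, -0.1214], [-0.1214, 0.1385, 0.9829]]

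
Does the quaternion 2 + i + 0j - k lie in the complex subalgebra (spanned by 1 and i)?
No. The quaternion 2 + i - k has j-coefficient y = 0 and k-coefficient z = -1, not both zero, so it does not lie in the complex subalgebra spanned by 1 and i.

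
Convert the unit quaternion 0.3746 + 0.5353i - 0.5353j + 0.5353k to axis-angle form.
axis = (√3/3, -√3/3, √3/3), θ = 136°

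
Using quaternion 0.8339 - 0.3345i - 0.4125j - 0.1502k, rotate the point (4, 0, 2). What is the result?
(1.283, 1.465, 4.026)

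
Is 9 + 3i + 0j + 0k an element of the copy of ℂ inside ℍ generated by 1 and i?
Yes. The quaternion 9 + 3i has j- and k-coefficients y = z = 0, so it lies in the complex subalgebra spanned by 1 and i.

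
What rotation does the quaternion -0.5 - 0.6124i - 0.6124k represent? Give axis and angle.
axis = (-√2/2, 0, -√2/2), θ = 4π/3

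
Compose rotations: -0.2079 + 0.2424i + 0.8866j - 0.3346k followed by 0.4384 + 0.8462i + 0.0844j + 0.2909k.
-0.2738 - 0.3558i + 0.7248j + 0.5226k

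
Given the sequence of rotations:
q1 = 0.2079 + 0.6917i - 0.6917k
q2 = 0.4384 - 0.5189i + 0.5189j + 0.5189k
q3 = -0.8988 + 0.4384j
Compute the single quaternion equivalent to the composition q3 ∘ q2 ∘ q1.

q2 · q1 = 0.809 - 0.1636i + 0.1079j - 0.5543k
q3 · q2 · q1 = -0.7744 - 0.096i + 0.2577j + 0.5699k
-0.7744 - 0.096i + 0.2577j + 0.5699k


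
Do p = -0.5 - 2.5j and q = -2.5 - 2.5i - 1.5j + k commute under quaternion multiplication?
No: pq = -2.5 - 1.25i + 7j - 6.75k ≠ -2.5 + 3.75i + 7j + 5.75k = qp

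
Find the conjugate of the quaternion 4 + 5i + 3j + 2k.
4 - 5i - 3j - 2k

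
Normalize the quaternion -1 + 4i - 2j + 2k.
-0.2 + 0.8i - 0.4j + 0.4k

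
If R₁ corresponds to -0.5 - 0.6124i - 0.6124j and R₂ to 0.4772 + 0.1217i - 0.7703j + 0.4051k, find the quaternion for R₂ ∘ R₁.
-0.6358 - 0.105i - 0.1552j - 0.7488k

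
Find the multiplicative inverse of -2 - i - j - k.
-0.2857 + 0.1429i + 0.1429j + 0.1429k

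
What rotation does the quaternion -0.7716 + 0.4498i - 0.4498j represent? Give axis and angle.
axis = (√2/2, -√2/2, 0), θ = 281°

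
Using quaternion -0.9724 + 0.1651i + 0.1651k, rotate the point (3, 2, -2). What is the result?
(3.37, 0.177, -2.37)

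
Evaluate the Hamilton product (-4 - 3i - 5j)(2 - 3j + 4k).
-23 - 26i + 14j - 7k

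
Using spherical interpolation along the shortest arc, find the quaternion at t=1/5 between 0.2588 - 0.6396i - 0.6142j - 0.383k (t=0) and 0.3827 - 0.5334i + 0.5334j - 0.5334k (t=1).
0.3291 - 0.7059i - 0.4055j - 0.4785k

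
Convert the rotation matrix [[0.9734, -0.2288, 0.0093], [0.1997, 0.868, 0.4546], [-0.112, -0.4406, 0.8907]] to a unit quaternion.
0.9659 - 0.2317i + 0.0314j + 0.1109k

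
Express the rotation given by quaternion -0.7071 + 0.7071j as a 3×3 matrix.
[[0, 0, -1], [0, 1, 0], [1, 0, 0]]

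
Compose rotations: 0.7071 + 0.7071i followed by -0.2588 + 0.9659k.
-0.183 - 0.183i + 0.683j + 0.683k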